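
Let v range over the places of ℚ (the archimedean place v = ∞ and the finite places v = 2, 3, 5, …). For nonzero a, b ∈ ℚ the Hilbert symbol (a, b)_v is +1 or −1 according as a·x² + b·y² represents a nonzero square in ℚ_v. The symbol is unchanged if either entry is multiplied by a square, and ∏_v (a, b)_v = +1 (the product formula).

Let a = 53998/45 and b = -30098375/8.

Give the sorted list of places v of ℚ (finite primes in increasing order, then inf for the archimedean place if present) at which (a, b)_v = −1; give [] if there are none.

Mod squares: a ≡ 5510, b ≡ -6670. Check v ∈ {∞, 2, 3, 5, 7, 19, 23, 29}.
v=∞: 5510 > 0 and -6670 < 0  ⇒  (a,b)_∞ = +1.
v=29: a=29^1·(≡4), b=29^1·(≡8) mod 29; (4|29)=+1, (8|29)=-1; (−1)^{1·1·14}·(+1)^1·(-1)^1 = -1.
v=19: a=19^1·(≡7), b=19^2·(≡2) mod 19; (7|19)=+1, (2|19)=-1; (−1)^{1·2·9}·(+1)^2·(-1)^1 = -1.
v=23: a=23^0·(≡6), b=23^1·(≡18) mod 23; (6|23)=+1, (18|23)=+1; (−1)^{0·1·11}·(+1)^1·(+1)^0 = +1.
v=5: a=5^-1·(≡2), b=5^3·(≡1) mod 5; (2|5)=-1, (1|5)=+1; (−1)^{-1·3·2}·(-1)^3·(+1)^-1 = -1.
v=7: a=7^2·(≡1), b=7^0·(≡1) mod 7; (1|7)=+1, (1|7)=+1; (−1)^{2·0·3}·(+1)^0·(+1)^2 = +1.
v=2: v_2(a)=1, v_2(b)=-3; units ≡ 3, 1 (mod 8); ε·ε+αω+βω = 1·0+1·0+-3·1 ≡ 1  ⇒  (a,b)_2 = -1.
v=3: a=3^-2·(≡2), b=3^0·(≡2) mod 3; (2|3)=-1, (2|3)=-1; (−1)^{-2·0·1}·(-1)^0·(-1)^-2 = +1.
(5510, -6670 / ℚ) ramifies at {2, 5, 19, 29}: a division algebra.

[2, 5, 19, 29]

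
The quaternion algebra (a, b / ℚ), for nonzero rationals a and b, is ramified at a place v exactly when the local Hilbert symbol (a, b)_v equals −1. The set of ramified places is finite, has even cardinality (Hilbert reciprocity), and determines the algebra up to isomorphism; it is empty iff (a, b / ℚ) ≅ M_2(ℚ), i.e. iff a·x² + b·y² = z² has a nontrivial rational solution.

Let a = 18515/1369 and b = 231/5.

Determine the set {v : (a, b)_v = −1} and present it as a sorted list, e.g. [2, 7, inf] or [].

[2, 3, 5, 11]

Mod squares: a ≡ 35, b ≡ 1155. Check v ∈ {∞, 2, 3, 5, 7, 11, 23, 37}.
v=∞: 35 > 0 and 1155 > 0  ⇒  (a,b)_∞ = +1.
v=5: a=5^1·(≡2), b=5^-1·(≡1) mod 5; (2|5)=-1, (1|5)=+1; (−1)^{1·-1·2}·(-1)^-1·(+1)^1 = -1.
v=11: a=11^0·(≡7), b=11^1·(≡2) mod 11; (7|11)=-1, (2|11)=-1; (−1)^{0·1·5}·(-1)^1·(-1)^0 = -1.
v=23: a=23^2·(≡1), b=23^0·(≡14) mod 23; (1|23)=+1, (14|23)=-1; (−1)^{2·0·11}·(+1)^0·(-1)^2 = +1.
v=37: a=37^-2·(≡15), b=37^0·(≡24) mod 37; (15|37)=-1, (24|37)=-1; (−1)^{-2·0·18}·(-1)^0·(-1)^-2 = +1.
v=7: a=7^1·(≡5), b=7^1·(≡1) mod 7; (5|7)=-1, (1|7)=+1; (−1)^{1·1·3}·(-1)^1·(+1)^1 = +1.
v=3: a=3^0·(≡2), b=3^1·(≡1) mod 3; (2|3)=-1, (1|3)=+1; (−1)^{0·1·1}·(-1)^1·(+1)^0 = -1.
v=2: v_2(a)=0, v_2(b)=0; units ≡ 3, 3 (mod 8); ε·ε+αω+βω = 1·1+0·1+0·1 ≡ 1  ⇒  (a,b)_2 = -1.
Ram(35, 1155) = {2, 3, 5, 11}; no ℚ_2-point on the conic.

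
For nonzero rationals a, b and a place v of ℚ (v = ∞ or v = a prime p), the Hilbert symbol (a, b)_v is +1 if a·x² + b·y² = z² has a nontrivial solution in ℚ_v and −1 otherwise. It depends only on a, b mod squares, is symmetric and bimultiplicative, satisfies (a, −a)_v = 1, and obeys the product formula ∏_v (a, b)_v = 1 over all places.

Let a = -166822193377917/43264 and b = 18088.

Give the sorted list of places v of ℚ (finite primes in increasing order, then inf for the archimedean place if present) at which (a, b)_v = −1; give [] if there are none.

[2, 19]

Mod squares: a ≡ -77, b ≡ 4522. Check v ∈ {∞, 2, 3, 7, 11, 13, 17, 19, 31}.
v=3: a=3^2·(≡1), b=3^0·(≡1) mod 3; (1|3)=+1, (1|3)=+1; (−1)^{2·0·1}·(+1)^0·(+1)^2 = +1.
v=19: a=19^2·(≡2), b=19^1·(≡2) mod 19; (2|19)=-1, (2|19)=-1; (−1)^{2·1·9}·(-1)^1·(-1)^2 = -1.
v=31: a=31^2·(≡4), b=31^0·(≡15) mod 31; (4|31)=+1, (15|31)=-1; (−1)^{2·0·15}·(+1)^0·(-1)^2 = +1.
v=17: a=17^2·(≡2), b=17^1·(≡10) mod 17; (2|17)=+1, (10|17)=-1; (−1)^{2·1·8}·(+1)^1·(-1)^2 = +1.
v=2: v_2(a)=-8, v_2(b)=3; units ≡ 3, 5 (mod 8); ε·ε+αω+βω = 1·0+-8·1+3·1 ≡ 1  ⇒  (a,b)_2 = -1.
v=∞: -77 < 0 and 4522 > 0  ⇒  (a,b)_∞ = +1.
v=13: a=13^-2·(≡3), b=13^0·(≡5) mod 13; (3|13)=+1, (5|13)=-1; (−1)^{-2·0·6}·(+1)^0·(-1)^-2 = +1.
v=11: a=11^1·(≡4), b=11^0·(≡4) mod 11; (4|11)=+1, (4|11)=+1; (−1)^{1·0·5}·(+1)^0·(+1)^1 = +1.
v=7: a=7^5·(≡3), b=7^1·(≡1) mod 7; (3|7)=-1, (1|7)=+1; (−1)^{5·1·3}·(-1)^1·(+1)^5 = +1.
Ram(-77, 4522) = {2, 19}; no ℚ_2-point on the conic.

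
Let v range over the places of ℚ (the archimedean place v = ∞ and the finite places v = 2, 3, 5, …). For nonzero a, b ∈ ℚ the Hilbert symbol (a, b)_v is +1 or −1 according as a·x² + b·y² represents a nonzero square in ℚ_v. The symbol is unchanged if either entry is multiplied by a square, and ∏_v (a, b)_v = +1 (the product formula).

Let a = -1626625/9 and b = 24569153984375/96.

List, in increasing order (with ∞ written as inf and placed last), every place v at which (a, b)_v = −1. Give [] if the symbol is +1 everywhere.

(a, b) ≡ (-385, 2730) mod (ℚ^×)²; places V = {2, 3, 5, 7, 11, 13, ∞}.
(a,b)_∞: sgn(-385)=−, sgn(2730)=+, so +1.
(a,b)_11: α=1, u≡1; β=2, v≡7 (mod 11); (1|11)=+1, (7|11)=-1; sign (−1)^0·+1^2·-1^1 = -1.
(a,b)_5: α=3, u≡3; β=7, v≡1 (mod 5); (3|5)=-1, (1|5)=+1; sign (−1)^0·-1^7·+1^3 = -1.
(a,b)_7: α=1, u≡2; β=1, v≡5 (mod 7); (2|7)=+1, (5|7)=-1; sign (−1)^1·+1^1·-1^1 = +1.
(a,b)_3: α=-2, u≡2; β=-1, v≡1 (mod 3); (2|3)=-1, (1|3)=+1; sign (−1)^0·-1^-1·+1^-2 = -1.
(a,b)_2: α=0, β=-5; u≡7, v≡5 (mod 8); ε(u)ε(v)=1·0, αω(v)=0·1, βω(u)=-5·0; sum ≡ 0  ⇒  +1.
(a,b)_13: α=2, u≡11; β=5, v≡11 (mod 13); (11|13)=-1, (11|13)=-1; sign (−1)^0·-1^5·-1^2 = -1.
(-385, 2730 / ℚ) ramifies at {3, 5, 11, 13}: a division algebra.

[3, 5, 11, 13]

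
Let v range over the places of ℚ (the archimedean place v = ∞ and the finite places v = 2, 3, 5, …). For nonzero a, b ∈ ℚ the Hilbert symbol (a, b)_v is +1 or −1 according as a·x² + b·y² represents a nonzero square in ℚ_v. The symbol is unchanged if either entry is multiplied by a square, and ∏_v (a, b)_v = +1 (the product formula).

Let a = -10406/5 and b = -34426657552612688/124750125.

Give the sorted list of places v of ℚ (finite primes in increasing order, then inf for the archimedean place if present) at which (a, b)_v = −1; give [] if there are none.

[5, 17, 47, inf]

Mod squares: a ≡ -430, b ≡ -7043185. Check v ∈ {∞, 2, 3, 5, 11, 17, 19, 37, 41, 43, 47}.
v=41: a=41^0·(≡18), b=41^1·(≡40) mod 41; (18|41)=+1, (40|41)=+1; (−1)^{0·1·20}·(+1)^1·(+1)^0 = +1.
v=37: a=37^0·(≡13), b=37^-2·(≡20) mod 37; (13|37)=-1, (20|37)=-1; (−1)^{0·-2·18}·(-1)^-2·(-1)^0 = +1.
v=3: a=3^0·(≡2), b=3^-6·(≡2) mod 3; (2|3)=-1, (2|3)=-1; (−1)^{0·-6·1}·(-1)^-6·(-1)^0 = +1.
v=11: a=11^2·(≡7), b=11^4·(≡5) mod 11; (7|11)=-1, (5|11)=+1; (−1)^{2·4·5}·(-1)^4·(+1)^2 = +1.
v=17: a=17^0·(≡3), b=17^3·(≡9) mod 17; (3|17)=-1, (9|17)=+1; (−1)^{0·3·8}·(-1)^3·(+1)^0 = -1.
v=2: v_2(a)=1, v_2(b)=4; units ≡ 1, 7 (mod 8); ε·ε+αω+βω = 0·1+1·0+4·0 ≡ 0  ⇒  (a,b)_2 = +1.
v=19: a=19^0·(≡5), b=19^2·(≡4) mod 19; (5|19)=+1, (4|19)=+1; (−1)^{0·2·9}·(+1)^2·(+1)^0 = +1.
v=5: a=5^-1·(≡4), b=5^-3·(≡2) mod 5; (4|5)=+1, (2|5)=-1; (−1)^{-1·-3·2}·(+1)^-3·(-1)^-1 = -1.
v=∞: -430 < 0 and -7043185 < 0  ⇒  (a,b)_∞ = -1.
v=47: a=47^0·(≡15), b=47^1·(≡4) mod 47; (15|47)=-1, (4|47)=+1; (−1)^{0·1·23}·(-1)^1·(+1)^0 = -1.
v=43: a=43^1·(≡29), b=43^1·(≡11) mod 43; (29|43)=-1, (11|43)=+1; (−1)^{1·1·21}·(-1)^1·(+1)^1 = +1.
Ram(-430, -7043185) = {5, 17, 47, ∞}; no ℚ_5-point on the conic.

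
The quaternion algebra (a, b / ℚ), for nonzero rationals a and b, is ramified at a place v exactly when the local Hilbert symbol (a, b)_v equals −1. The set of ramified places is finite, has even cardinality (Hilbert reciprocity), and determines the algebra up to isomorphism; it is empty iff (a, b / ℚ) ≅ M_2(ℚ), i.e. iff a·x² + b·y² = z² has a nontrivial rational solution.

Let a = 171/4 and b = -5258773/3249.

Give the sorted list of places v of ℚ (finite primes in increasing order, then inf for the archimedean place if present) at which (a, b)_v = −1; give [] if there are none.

[2, 37]

Mod squares: a ≡ 19, b ≡ -37. Check v ∈ {∞, 2, 3, 13, 19, 29, 37}.
v=37: a=37^0·(≡15), b=37^1·(≡7) mod 37; (15|37)=-1, (7|37)=+1; (−1)^{0·1·18}·(-1)^1·(+1)^0 = -1.
v=∞: 19 > 0 and -37 < 0  ⇒  (a,b)_∞ = +1.
v=3: a=3^2·(≡1), b=3^-2·(≡2) mod 3; (1|3)=+1, (2|3)=-1; (−1)^{2·-2·1}·(+1)^-2·(-1)^2 = +1.
v=19: a=19^1·(≡7), b=19^-2·(≡1) mod 19; (7|19)=+1, (1|19)=+1; (−1)^{1·-2·9}·(+1)^-2·(+1)^1 = +1.
v=13: a=13^0·(≡7), b=13^2·(≡8) mod 13; (7|13)=-1, (8|13)=-1; (−1)^{0·2·6}·(-1)^2·(-1)^0 = +1.
v=29: a=29^0·(≡21), b=29^2·(≡11) mod 29; (21|29)=-1, (11|29)=-1; (−1)^{0·2·14}·(-1)^2·(-1)^0 = +1.
v=2: v_2(a)=-2, v_2(b)=0; units ≡ 3, 3 (mod 8); ε·ε+αω+βω = 1·1+-2·1+0·1 ≡ 1  ⇒  (a,b)_2 = -1.
|Ram(19, -37)| = 2, even; anisotropic at {2, 37}.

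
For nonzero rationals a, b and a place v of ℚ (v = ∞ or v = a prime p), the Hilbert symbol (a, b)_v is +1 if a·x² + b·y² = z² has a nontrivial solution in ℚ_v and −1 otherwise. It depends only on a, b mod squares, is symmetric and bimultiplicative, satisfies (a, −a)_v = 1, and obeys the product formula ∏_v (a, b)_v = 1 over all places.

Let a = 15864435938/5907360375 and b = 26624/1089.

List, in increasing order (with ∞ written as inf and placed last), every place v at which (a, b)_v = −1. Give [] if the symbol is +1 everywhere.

(a, b) ≡ (30, 26) mod (ℚ^×)²; places V = {2, 3, 5, 7, 11, 13, 17, 31, ∞}.
(a,b)_2: α=1, β=11; u≡7, v≡5 (mod 8); ε(u)ε(v)=1·0, αω(v)=1·1, βω(u)=11·0; sum ≡ 1  ⇒  -1.
(a,b)_5: α=-3, u≡1; β=0, v≡1 (mod 5); (1|5)=+1, (1|5)=+1; sign (−1)^0·+1^0·+1^-3 = +1.
(a,b)_∞: sgn(30)=+, sgn(26)=+, so +1.
(a,b)_31: α=2, u≡15; β=0, v≡22 (mod 31); (15|31)=-1, (22|31)=-1; sign (−1)^0·-1^0·-1^2 = +1.
(a,b)_11: α=0, u≡8; β=-2, v≡9 (mod 11); (8|11)=-1, (9|11)=+1; sign (−1)^0·-1^-2·+1^0 = +1.
(a,b)_13: α=4, u≡1; β=1, v≡2 (mod 13); (1|13)=+1, (2|13)=-1; sign (−1)^0·+1^1·-1^4 = +1.
(a,b)_17: α=2, u≡4; β=0, v≡2 (mod 17); (4|17)=+1, (2|17)=+1; sign (−1)^0·+1^0·+1^2 = +1.
(a,b)_7: α=-4, u≡1; β=0, v≡6 (mod 7); (1|7)=+1, (6|7)=-1; sign (−1)^0·+1^0·-1^-4 = +1.
(a,b)_3: α=-9, u≡1; β=-2, v≡2 (mod 3); (1|3)=+1, (2|3)=-1; sign (−1)^0·+1^-2·-1^-9 = -1.
(30, 26 / ℚ) ramifies at {2, 3}: a division algebra.

[2, 3]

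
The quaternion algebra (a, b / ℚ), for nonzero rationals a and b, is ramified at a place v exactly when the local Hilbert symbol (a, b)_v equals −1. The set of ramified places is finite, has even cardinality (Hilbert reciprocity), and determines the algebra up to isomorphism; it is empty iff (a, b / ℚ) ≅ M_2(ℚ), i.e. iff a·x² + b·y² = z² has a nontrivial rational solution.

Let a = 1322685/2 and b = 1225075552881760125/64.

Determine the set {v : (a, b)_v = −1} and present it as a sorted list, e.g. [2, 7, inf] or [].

(a, b) ≡ (293930, 8645) mod (ℚ^×)²; places V = {2, 3, 5, 7, 13, 17, 19, ∞}.
(a,b)_13: α=1, u≡10; β=3, v≡5 (mod 13); (10|13)=+1, (5|13)=-1; sign (−1)^0·+1^3·-1^1 = -1.
(a,b)_3: α=2, u≡2; β=8, v≡2 (mod 3); (2|3)=-1, (2|3)=-1; sign (−1)^0·-1^8·-1^2 = +1.
(a,b)_5: α=1, u≡1; β=3, v≡4 (mod 5); (1|5)=+1, (4|5)=+1; sign (−1)^0·+1^3·+1^1 = +1.
(a,b)_2: α=-1, β=-6; u≡5, v≡5 (mod 8); ε(u)ε(v)=0·0, αω(v)=-1·1, βω(u)=-6·1; sum ≡ 1  ⇒  -1.
(a,b)_7: α=1, u≡2; β=3, v≡3 (mod 7); (2|7)=+1, (3|7)=-1; sign (−1)^1·+1^3·-1^1 = +1.
(a,b)_19: α=1, u≡9; β=3, v≡2 (mod 19); (9|19)=+1, (2|19)=-1; sign (−1)^1·+1^3·-1^1 = +1.
(a,b)_∞: sgn(293930)=+, sgn(8645)=+, so +1.
(a,b)_17: α=1, u≡15; β=2, v≡8 (mod 17); (15|17)=+1, (8|17)=+1; sign (−1)^0·+1^2·+1^1 = +1.
|Ram(293930, 8645)| = 2, even; anisotropic at {2, 13}.

[2, 13]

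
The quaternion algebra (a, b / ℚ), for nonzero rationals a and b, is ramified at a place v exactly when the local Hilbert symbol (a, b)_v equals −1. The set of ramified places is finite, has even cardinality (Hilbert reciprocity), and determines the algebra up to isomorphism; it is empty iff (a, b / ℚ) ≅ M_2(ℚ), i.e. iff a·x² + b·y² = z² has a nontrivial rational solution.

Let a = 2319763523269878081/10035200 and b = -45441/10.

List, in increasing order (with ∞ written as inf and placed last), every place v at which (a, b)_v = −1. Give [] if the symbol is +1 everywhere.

(a, b) ≡ (1122, -5610) mod (ℚ^×)²; places V = {2, 3, 5, 7, 11, 17, ∞}.
(a,b)_5: α=-2, u≡2; β=-1, v≡2 (mod 5); (2|5)=-1, (2|5)=-1; sign (−1)^0·-1^-1·-1^-2 = -1.
(a,b)_17: α=1, u≡15; β=1, v≡3 (mod 17); (15|17)=+1, (3|17)=-1; sign (−1)^0·+1^1·-1^1 = -1.
(a,b)_2: α=-13, β=-1; u≡1, v≡3 (mod 8); ε(u)ε(v)=0·1, αω(v)=-13·1, βω(u)=-1·0; sum ≡ 1  ⇒  -1.
(a,b)_3: α=25, u≡2; β=5, v≡2 (mod 3); (2|3)=-1, (2|3)=-1; sign (−1)^1·-1^5·-1^25 = -1.
(a,b)_∞: sgn(1122)=+, sgn(-5610)=−, so +1.
(a,b)_7: α=-2, u≡4; β=0, v≡1 (mod 7); (4|7)=+1, (1|7)=+1; sign (−1)^0·+1^0·+1^-2 = +1.
(a,b)_11: α=5, u≡5; β=1, v≡6 (mod 11); (5|11)=+1, (6|11)=-1; sign (−1)^1·+1^1·-1^5 = +1.
(1122, -5610 / ℚ) ramifies at {2, 3, 5, 17}: a division algebra.

[2, 3, 5, 17]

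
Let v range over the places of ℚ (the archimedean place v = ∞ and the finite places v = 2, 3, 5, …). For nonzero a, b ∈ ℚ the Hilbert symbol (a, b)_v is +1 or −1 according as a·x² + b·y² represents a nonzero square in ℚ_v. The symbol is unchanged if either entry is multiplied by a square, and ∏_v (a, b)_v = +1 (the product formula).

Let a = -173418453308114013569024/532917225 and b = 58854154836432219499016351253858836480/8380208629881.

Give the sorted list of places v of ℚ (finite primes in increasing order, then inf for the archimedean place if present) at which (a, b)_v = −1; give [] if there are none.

Mod squares: a ≡ -1739, b ≡ 226070. Check v ∈ {∞, 2, 3, 5, 7, 11, 13, 17, 19, 29, 37, 47}.
v=2: v_2(a)=14, v_2(b)=13; units ≡ 5, 3 (mod 8); ε·ε+αω+βω = 0·1+14·1+13·1 ≡ 1  ⇒  (a,b)_2 = -1.
v=11: a=11^0·(≡8), b=11^-2·(≡9) mod 11; (8|11)=-1, (9|11)=+1; (−1)^{0·-2·5}·(-1)^-2·(+1)^0 = +1.
v=∞: -1739 < 0 and 226070 > 0  ⇒  (a,b)_∞ = +1.
v=5: a=5^-2·(≡4), b=5^1·(≡1) mod 5; (4|5)=+1, (1|5)=+1; (−1)^{-2·1·2}·(+1)^1·(+1)^-2 = +1.
v=29: a=29^2·(≡16), b=29^4·(≡17) mod 29; (16|29)=+1, (17|29)=-1; (−1)^{2·4·14}·(+1)^4·(-1)^2 = +1.
v=47: a=47^3·(≡15), b=47^5·(≡14) mod 47; (15|47)=-1, (14|47)=+1; (−1)^{3·5·23}·(-1)^5·(+1)^3 = +1.
v=13: a=13^2·(≡3), b=13^1·(≡9) mod 13; (3|13)=+1, (9|13)=+1; (−1)^{2·1·6}·(+1)^1·(+1)^2 = +1.
v=19: a=19^-2·(≡7), b=19^-4·(≡15) mod 19; (7|19)=+1, (15|19)=-1; (−1)^{-2·-4·9}·(+1)^-4·(-1)^-2 = +1.
v=17: a=17^2·(≡10), b=17^4·(≡4) mod 17; (10|17)=-1, (4|17)=+1; (−1)^{2·4·8}·(-1)^4·(+1)^2 = +1.
v=7: a=7^2·(≡1), b=7^6·(≡6) mod 7; (1|7)=+1, (6|7)=-1; (−1)^{2·6·3}·(+1)^6·(-1)^2 = +1.
v=37: a=37^3·(≡30), b=37^5·(≡22) mod 37; (30|37)=+1, (22|37)=-1; (−1)^{3·5·18}·(+1)^5·(-1)^3 = -1.
v=3: a=3^-10·(≡1), b=3^-12·(≡2) mod 3; (1|3)=+1, (2|3)=-1; (−1)^{-10·-12·1}·(+1)^-12·(-1)^-10 = +1.
(-1739, 226070 / ℚ) ramifies at {2, 37}: a division algebra.

[2, 37]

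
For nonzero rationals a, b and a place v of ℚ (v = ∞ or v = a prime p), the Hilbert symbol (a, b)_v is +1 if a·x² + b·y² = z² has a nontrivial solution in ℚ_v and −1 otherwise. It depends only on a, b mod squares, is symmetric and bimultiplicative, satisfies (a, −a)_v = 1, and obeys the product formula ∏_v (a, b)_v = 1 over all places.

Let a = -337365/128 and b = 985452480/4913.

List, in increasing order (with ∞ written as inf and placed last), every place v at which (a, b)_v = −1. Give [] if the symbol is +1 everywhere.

Mod squares: a ≡ -170, b ≡ 3231615. Check v ∈ {∞, 2, 3, 5, 7, 17, 19, 23, 29}.
v=7: a=7^2·(≡5), b=7^0·(≡2) mod 7; (5|7)=-1, (2|7)=+1; (−1)^{2·0·3}·(-1)^0·(+1)^2 = +1.
v=5: a=5^1·(≡4), b=5^1·(≡2) mod 5; (4|5)=+1, (2|5)=-1; (−1)^{1·1·2}·(+1)^1·(-1)^1 = -1.
v=23: a=23^0·(≡7), b=23^1·(≡15) mod 23; (7|23)=-1, (15|23)=-1; (−1)^{0·1·11}·(-1)^1·(-1)^0 = -1.
v=2: v_2(a)=-7, v_2(b)=6; units ≡ 3, 7 (mod 8); ε·ε+αω+βω = 1·1+-7·0+6·1 ≡ 1  ⇒  (a,b)_2 = -1.
v=∞: -170 < 0 and 3231615 > 0  ⇒  (a,b)_∞ = +1.
v=29: a=29^0·(≡9), b=29^1·(≡26) mod 29; (9|29)=+1, (26|29)=-1; (−1)^{0·1·14}·(+1)^1·(-1)^0 = +1.
v=3: a=3^4·(≡1), b=3^5·(≡1) mod 3; (1|3)=+1, (1|3)=+1; (−1)^{4·5·1}·(+1)^5·(+1)^4 = +1.
v=17: a=17^1·(≡5), b=17^-3·(≡16) mod 17; (5|17)=-1, (16|17)=+1; (−1)^{1·-3·8}·(-1)^-3·(+1)^1 = -1.
v=19: a=19^0·(≡4), b=19^1·(≡16) mod 19; (4|19)=+1, (16|19)=+1; (−1)^{0·1·9}·(+1)^1·(+1)^0 = +1.
Ram(-170, 3231615) = {2, 5, 17, 23}; no ℚ_2-point on the conic.

[2, 5, 17, 23]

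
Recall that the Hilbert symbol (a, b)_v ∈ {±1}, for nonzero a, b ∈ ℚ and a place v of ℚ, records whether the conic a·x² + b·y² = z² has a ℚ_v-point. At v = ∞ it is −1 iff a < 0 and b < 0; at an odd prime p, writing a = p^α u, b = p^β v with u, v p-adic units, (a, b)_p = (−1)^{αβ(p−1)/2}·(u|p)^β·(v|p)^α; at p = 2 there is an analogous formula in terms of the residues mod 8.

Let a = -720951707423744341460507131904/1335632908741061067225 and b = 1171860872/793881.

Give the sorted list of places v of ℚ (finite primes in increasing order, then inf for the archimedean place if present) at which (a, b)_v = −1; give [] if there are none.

[]

Mod squares: a ≡ -14, b ≡ 2. Check v ∈ {∞, 2, 3, 5, 7, 11, 13, 19, 31}.
v=3: a=3^-22·(≡1), b=3^-8·(≡2) mod 3; (1|3)=+1, (2|3)=-1; (−1)^{-22·-8·1}·(+1)^-8·(-1)^-22 = +1.
v=11: a=11^-6·(≡6), b=11^-2·(≡10) mod 11; (6|11)=-1, (10|11)=-1; (−1)^{-6·-2·5}·(-1)^-2·(-1)^-6 = +1.
v=7: a=7^13·(≡5), b=7^4·(≡1) mod 7; (5|7)=-1, (1|7)=+1; (−1)^{13·4·3}·(-1)^4·(+1)^13 = +1.
v=2: v_2(a)=15, v_2(b)=3; units ≡ 1, 1 (mod 8); ε·ε+αω+βω = 0·0+15·0+3·0 ≡ 0  ⇒  (a,b)_2 = +1.
v=13: a=13^6·(≡3), b=13^2·(≡7) mod 13; (3|13)=+1, (7|13)=-1; (−1)^{6·2·6}·(+1)^2·(-1)^6 = +1.
v=31: a=31^-2·(≡21), b=31^0·(≡25) mod 31; (21|31)=-1, (25|31)=+1; (−1)^{-2·0·15}·(-1)^0·(+1)^-2 = +1.
v=5: a=5^-2·(≡4), b=5^0·(≡2) mod 5; (4|5)=+1, (2|5)=-1; (−1)^{-2·0·2}·(+1)^0·(-1)^-2 = +1.
v=∞: -14 < 0 and 2 > 0  ⇒  (a,b)_∞ = +1.
v=19: a=19^6·(≡1), b=19^2·(≡10) mod 19; (1|19)=+1, (10|19)=-1; (−1)^{6·2·9}·(+1)^2·(-1)^6 = +1.
Ram(a, b) = ∅: the form -14·x² + 2·y² − z² is isotropic over every ℚ_v, so by Hasse–Minkowski it is isotropic over ℚ.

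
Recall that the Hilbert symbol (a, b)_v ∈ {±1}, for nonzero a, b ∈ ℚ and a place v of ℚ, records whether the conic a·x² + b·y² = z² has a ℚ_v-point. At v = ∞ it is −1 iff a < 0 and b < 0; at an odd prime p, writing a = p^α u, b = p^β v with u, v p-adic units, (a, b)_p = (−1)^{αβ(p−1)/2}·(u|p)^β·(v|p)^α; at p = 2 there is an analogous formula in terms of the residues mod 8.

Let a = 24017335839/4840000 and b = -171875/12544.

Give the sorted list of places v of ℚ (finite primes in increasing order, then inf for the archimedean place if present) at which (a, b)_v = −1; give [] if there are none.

[11, 41]

(a, b) ≡ (1271, -11) mod (ℚ^×)²; places V = {2, 3, 5, 7, 11, 23, 31, 41, ∞}.
(a,b)_3: α=6, u≡2; β=0, v≡1 (mod 3); (2|3)=-1, (1|3)=+1; sign (−1)^0·-1^0·+1^6 = +1.
(a,b)_11: α=-2, u≡6; β=1, v≡7 (mod 11); (6|11)=-1, (7|11)=-1; sign (−1)^0·-1^1·-1^-2 = -1.
(a,b)_5: α=-4, u≡1; β=6, v≡1 (mod 5); (1|5)=+1, (1|5)=+1; sign (−1)^0·+1^6·+1^-4 = +1.
(a,b)_2: α=-6, β=-8; u≡7, v≡5 (mod 8); ε(u)ε(v)=1·0, αω(v)=-6·1, βω(u)=-8·0; sum ≡ 0  ⇒  +1.
(a,b)_∞: sgn(1271)=+, sgn(-11)=−, so +1.
(a,b)_7: α=2, u≡4; β=-2, v≡6 (mod 7); (4|7)=+1, (6|7)=-1; sign (−1)^0·+1^-2·-1^2 = +1.
(a,b)_23: α=2, u≡16; β=0, v≡3 (mod 23); (16|23)=+1, (3|23)=+1; sign (−1)^0·+1^0·+1^2 = +1.
(a,b)_31: α=1, u≡25; β=0, v≡1 (mod 31); (25|31)=+1, (1|31)=+1; sign (−1)^0·+1^0·+1^1 = +1.
(a,b)_41: α=1, u≡33; β=0, v≡22 (mod 41); (33|41)=+1, (22|41)=-1; sign (−1)^0·+1^0·-1^1 = -1.
Ram(1271, -11) = {11, 41}; no ℚ_11-point on the conic.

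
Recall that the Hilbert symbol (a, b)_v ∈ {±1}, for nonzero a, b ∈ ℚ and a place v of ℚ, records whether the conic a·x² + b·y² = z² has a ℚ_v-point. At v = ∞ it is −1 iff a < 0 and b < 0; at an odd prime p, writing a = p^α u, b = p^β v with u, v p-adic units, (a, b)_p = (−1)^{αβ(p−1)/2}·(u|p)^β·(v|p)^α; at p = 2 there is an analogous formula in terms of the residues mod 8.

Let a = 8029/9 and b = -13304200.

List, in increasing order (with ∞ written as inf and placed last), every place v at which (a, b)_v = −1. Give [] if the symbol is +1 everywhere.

[2, 7, 13, 17]

(a, b) ≡ (8029, -133042) mod (ℚ^×)²; places V = {2, 3, 5, 7, 13, 17, 31, 37, 43, ∞}.
(a,b)_2: α=0, β=3; u≡5, v≡7 (mod 8); ε(u)ε(v)=0·1, αω(v)=0·0, βω(u)=3·1; sum ≡ 1  ⇒  -1.
(a,b)_43: α=0, u≡13; β=1, v≡28 (mod 43); (13|43)=+1, (28|43)=-1; sign (−1)^0·+1^1·-1^0 = +1.
(a,b)_13: α=0, u≡11; β=1, v≡12 (mod 13); (11|13)=-1, (12|13)=+1; sign (−1)^0·-1^1·+1^0 = -1.
(a,b)_31: α=1, u≡15; β=0, v≡8 (mod 31); (15|31)=-1, (8|31)=+1; sign (−1)^0·-1^0·+1^1 = +1.
(a,b)_5: α=0, u≡1; β=2, v≡2 (mod 5); (1|5)=+1, (2|5)=-1; sign (−1)^0·+1^2·-1^0 = +1.
(a,b)_17: α=0, u≡10; β=1, v≡12 (mod 17); (10|17)=-1, (12|17)=-1; sign (−1)^0·-1^1·-1^0 = -1.
(a,b)_7: α=1, u≡3; β=1, v≡5 (mod 7); (3|7)=-1, (5|7)=-1; sign (−1)^1·-1^1·-1^1 = -1.
(a,b)_3: α=-2, u≡1; β=0, v≡2 (mod 3); (1|3)=+1, (2|3)=-1; sign (−1)^0·+1^0·-1^-2 = +1.
(a,b)_37: α=1, u≡20; β=0, v≡1 (mod 37); (20|37)=-1, (1|37)=+1; sign (−1)^0·-1^0·+1^1 = +1.
(a,b)_∞: sgn(8029)=+, sgn(-133042)=−, so +1.
(8029, -133042 / ℚ) ramifies at {2, 7, 13, 17}: a division algebra.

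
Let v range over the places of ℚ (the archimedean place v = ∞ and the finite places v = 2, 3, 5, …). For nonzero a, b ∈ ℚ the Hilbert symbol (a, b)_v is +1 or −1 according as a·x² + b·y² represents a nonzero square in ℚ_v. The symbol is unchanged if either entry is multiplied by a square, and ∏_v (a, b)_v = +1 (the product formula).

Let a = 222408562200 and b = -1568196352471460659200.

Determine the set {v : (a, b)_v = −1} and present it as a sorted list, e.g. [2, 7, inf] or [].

[2, 11]

Mod squares: a ≡ 21318, b ≡ -323. Check v ∈ {∞, 2, 3, 5, 11, 17, 19}.
v=11: a=11^1·(≡10), b=11^2·(≡8) mod 11; (10|11)=-1, (8|11)=-1; (−1)^{1·2·5}·(-1)^2·(-1)^1 = -1.
v=19: a=19^3·(≡1), b=19^5·(≡15) mod 19; (1|19)=+1, (15|19)=-1; (−1)^{3·5·9}·(+1)^5·(-1)^3 = +1.
v=5: a=5^2·(≡3), b=5^2·(≡2) mod 5; (3|5)=-1, (2|5)=-1; (−1)^{2·2·2}·(-1)^2·(-1)^2 = +1.
v=17: a=17^3·(≡15), b=17^5·(≡4) mod 17; (15|17)=+1, (4|17)=+1; (−1)^{3·5·8}·(+1)^5·(+1)^3 = +1.
v=∞: 21318 > 0 and -323 < 0  ⇒  (a,b)_∞ = +1.
v=2: v_2(a)=3, v_2(b)=14; units ≡ 3, 5 (mod 8); ε·ε+αω+βω = 1·0+3·1+14·1 ≡ 1  ⇒  (a,b)_2 = -1.
v=3: a=3^1·(≡2), b=3^2·(≡1) mod 3; (2|3)=-1, (1|3)=+1; (−1)^{1·2·1}·(-1)^2·(+1)^1 = +1.
|Ram(21318, -323)| = 2, even; anisotropic at {2, 11}.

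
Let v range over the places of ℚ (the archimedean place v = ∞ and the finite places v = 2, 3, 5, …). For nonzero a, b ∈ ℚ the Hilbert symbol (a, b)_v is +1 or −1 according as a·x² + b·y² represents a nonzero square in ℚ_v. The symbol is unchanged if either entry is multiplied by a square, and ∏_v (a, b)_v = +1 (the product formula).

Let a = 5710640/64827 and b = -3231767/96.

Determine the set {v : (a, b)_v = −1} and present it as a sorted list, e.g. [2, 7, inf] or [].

[3, 5]

Mod squares: a ≡ 3705, b ≡ -8778. Check v ∈ {∞, 2, 3, 5, 7, 11, 13, 17, 19, 47}.
v=∞: 3705 > 0 and -8778 < 0  ⇒  (a,b)_∞ = +1.
v=17: a=17^2·(≡1), b=17^0·(≡14) mod 17; (1|17)=+1, (14|17)=-1; (−1)^{2·0·8}·(+1)^0·(-1)^2 = +1.
v=5: a=5^1·(≡4), b=5^0·(≡3) mod 5; (4|5)=+1, (3|5)=-1; (−1)^{1·0·2}·(+1)^0·(-1)^1 = -1.
v=3: a=3^-3·(≡2), b=3^-1·(≡2) mod 3; (2|3)=-1, (2|3)=-1; (−1)^{-3·-1·1}·(-1)^-1·(-1)^-3 = -1.
v=13: a=13^1·(≡4), b=13^0·(≡4) mod 13; (4|13)=+1, (4|13)=+1; (−1)^{1·0·6}·(+1)^0·(+1)^1 = +1.
v=19: a=19^1·(≡1), b=19^1·(≡14) mod 19; (1|19)=+1, (14|19)=-1; (−1)^{1·1·9}·(+1)^1·(-1)^1 = +1.
v=2: v_2(a)=4, v_2(b)=-5; units ≡ 1, 3 (mod 8); ε·ε+αω+βω = 0·1+4·1+-5·0 ≡ 0  ⇒  (a,b)_2 = +1.
v=7: a=7^-4·(≡2), b=7^1·(≡5) mod 7; (2|7)=+1, (5|7)=-1; (−1)^{-4·1·3}·(+1)^1·(-1)^-4 = +1.
v=11: a=11^0·(≡3), b=11^1·(≡3) mod 11; (3|11)=+1, (3|11)=+1; (−1)^{0·1·5}·(+1)^1·(+1)^0 = +1.
v=47: a=47^0·(≡10), b=47^2·(≡44) mod 47; (10|47)=-1, (44|47)=-1; (−1)^{0·2·23}·(-1)^2·(-1)^0 = +1.
Ram(3705, -8778) = {3, 5}; no ℚ_3-point on the conic.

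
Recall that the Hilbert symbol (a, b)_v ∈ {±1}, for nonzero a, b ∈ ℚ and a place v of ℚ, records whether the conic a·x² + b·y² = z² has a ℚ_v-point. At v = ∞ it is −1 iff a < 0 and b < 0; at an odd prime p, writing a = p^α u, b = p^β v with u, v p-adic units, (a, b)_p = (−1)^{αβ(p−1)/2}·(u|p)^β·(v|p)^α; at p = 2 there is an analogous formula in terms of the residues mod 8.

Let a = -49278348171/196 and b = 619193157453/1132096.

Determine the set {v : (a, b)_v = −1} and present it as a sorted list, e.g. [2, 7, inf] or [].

[17, 47]

Mod squares: a ≡ -32398651, b ≡ 1408637. Check v ∈ {∞, 2, 3, 7, 13, 17, 19, 23, 41, 43, 47}.
v=41: a=41^1·(≡8), b=41^1·(≡39) mod 41; (8|41)=+1, (39|41)=+1; (−1)^{1·1·20}·(+1)^1·(+1)^1 = +1.
v=13: a=13^2·(≡9), b=13^2·(≡12) mod 13; (9|13)=+1, (12|13)=+1; (−1)^{2·2·6}·(+1)^2·(+1)^2 = +1.
v=2: v_2(a)=-2, v_2(b)=-6; units ≡ 5, 5 (mod 8); ε·ε+αω+βω = 0·0+-2·1+-6·1 ≡ 0  ⇒  (a,b)_2 = +1.
v=7: a=7^-2·(≡1), b=7^-2·(≡6) mod 7; (1|7)=+1, (6|7)=-1; (−1)^{-2·-2·3}·(+1)^-2·(-1)^-2 = +1.
v=19: a=19^0·(≡9), b=19^-2·(≡3) mod 19; (9|19)=+1, (3|19)=-1; (−1)^{0·-2·9}·(+1)^-2·(-1)^0 = +1.
v=23: a=23^1·(≡11), b=23^0·(≡6) mod 23; (11|23)=-1, (6|23)=+1; (−1)^{1·0·11}·(-1)^0·(+1)^1 = +1.
v=43: a=43^1·(≡7), b=43^1·(≡4) mod 43; (7|43)=-1, (4|43)=+1; (−1)^{1·1·21}·(-1)^1·(+1)^1 = +1.
v=∞: -32398651 < 0 and 1408637 > 0  ⇒  (a,b)_∞ = +1.
v=47: a=47^1·(≡34), b=47^1·(≡27) mod 47; (34|47)=+1, (27|47)=+1; (−1)^{1·1·23}·(+1)^1·(+1)^1 = -1.
v=3: a=3^2·(≡2), b=3^2·(≡2) mod 3; (2|3)=-1, (2|3)=-1; (−1)^{2·2·1}·(-1)^2·(-1)^2 = +1.
v=17: a=17^1·(≡1), b=17^3·(≡5) mod 17; (1|17)=+1, (5|17)=-1; (−1)^{1·3·8}·(+1)^3·(-1)^1 = -1.
|Ram(-32398651, 1408637)| = 2, even; anisotropic at {17, 47}.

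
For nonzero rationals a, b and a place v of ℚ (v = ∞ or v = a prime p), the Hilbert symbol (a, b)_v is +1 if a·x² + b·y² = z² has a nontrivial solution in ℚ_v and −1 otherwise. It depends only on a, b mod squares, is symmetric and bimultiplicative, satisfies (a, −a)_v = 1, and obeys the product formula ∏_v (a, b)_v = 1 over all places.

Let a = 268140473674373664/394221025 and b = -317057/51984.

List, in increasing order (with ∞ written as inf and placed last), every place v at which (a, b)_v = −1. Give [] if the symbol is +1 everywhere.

Mod squares: a ≡ 30914, b ≡ -377. Check v ∈ {∞, 2, 3, 5, 7, 11, 13, 19, 29, 31, 41}.
v=2: v_2(a)=5, v_2(b)=-4; units ≡ 1, 7 (mod 8); ε·ε+αω+βω = 0·1+5·0+-4·0 ≡ 0  ⇒  (a,b)_2 = +1.
v=3: a=3^4·(≡2), b=3^-2·(≡1) mod 3; (2|3)=-1, (1|3)=+1; (−1)^{4·-2·1}·(-1)^-2·(+1)^4 = +1.
v=5: a=5^-2·(≡4), b=5^0·(≡2) mod 5; (4|5)=+1, (2|5)=-1; (−1)^{-2·0·2}·(+1)^0·(-1)^-2 = +1.
v=31: a=31^2·(≡9), b=31^0·(≡17) mod 31; (9|31)=+1, (17|31)=-1; (−1)^{2·0·15}·(+1)^0·(-1)^2 = +1.
v=11: a=11^-2·(≡1), b=11^0·(≡2) mod 11; (1|11)=+1, (2|11)=-1; (−1)^{-2·0·5}·(+1)^0·(-1)^-2 = +1.
v=29: a=29^3·(≡9), b=29^3·(≡1) mod 29; (9|29)=+1, (1|29)=+1; (−1)^{3·3·14}·(+1)^3·(+1)^3 = +1.
v=13: a=13^3·(≡10), b=13^1·(≡9) mod 13; (10|13)=+1, (9|13)=+1; (−1)^{3·1·6}·(+1)^1·(+1)^3 = +1.
v=41: a=41^1·(≡37), b=41^0·(≡1) mod 41; (37|41)=+1, (1|41)=+1; (−1)^{1·0·20}·(+1)^0·(+1)^1 = +1.
v=7: a=7^2·(≡2), b=7^0·(≡4) mod 7; (2|7)=+1, (4|7)=+1; (−1)^{2·0·3}·(+1)^0·(+1)^2 = +1.
v=19: a=19^-4·(≡6), b=19^-2·(≡10) mod 19; (6|19)=+1, (10|19)=-1; (−1)^{-4·-2·9}·(+1)^-2·(-1)^-4 = +1.
v=∞: 30914 > 0 and -377 < 0  ⇒  (a,b)_∞ = +1.
Every local symbol is +1, so the conic 30914·x² + -377·y² = z² has ℚ_v-points for all v and hence a ℚ-point; (a, b / ℚ) ≅ M_2(ℚ).

[]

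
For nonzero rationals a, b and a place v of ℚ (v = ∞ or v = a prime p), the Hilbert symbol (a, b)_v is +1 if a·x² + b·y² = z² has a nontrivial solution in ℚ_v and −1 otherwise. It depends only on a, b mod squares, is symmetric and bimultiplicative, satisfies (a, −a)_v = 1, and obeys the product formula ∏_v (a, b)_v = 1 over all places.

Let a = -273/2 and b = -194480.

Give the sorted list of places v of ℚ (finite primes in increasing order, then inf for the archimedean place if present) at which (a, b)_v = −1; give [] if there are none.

[2, inf]

(a, b) ≡ (-546, -12155) mod (ℚ^×)²; places V = {2, 3, 5, 7, 11, 13, 17, ∞}.
(a,b)_17: α=0, u≡8; β=1, v≡1 (mod 17); (8|17)=+1, (1|17)=+1; sign (−1)^0·+1^1·+1^0 = +1.
(a,b)_∞: sgn(-546)=−, sgn(-12155)=−, so -1.
(a,b)_2: α=-1, β=4; u≡7, v≡5 (mod 8); ε(u)ε(v)=1·0, αω(v)=-1·1, βω(u)=4·0; sum ≡ 1  ⇒  -1.
(a,b)_5: α=0, u≡1; β=1, v≡4 (mod 5); (1|5)=+1, (4|5)=+1; sign (−1)^0·+1^1·+1^0 = +1.
(a,b)_7: α=1, u≡5; β=0, v≡1 (mod 7); (5|7)=-1, (1|7)=+1; sign (−1)^0·-1^0·+1^1 = +1.
(a,b)_3: α=1, u≡1; β=0, v≡1 (mod 3); (1|3)=+1, (1|3)=+1; sign (−1)^0·+1^0·+1^1 = +1.
(a,b)_11: α=0, u≡1; β=1, v≡8 (mod 11); (1|11)=+1, (8|11)=-1; sign (−1)^0·+1^1·-1^0 = +1.
(a,b)_13: α=1, u≡9; β=1, v≡3 (mod 13); (9|13)=+1, (3|13)=+1; sign (−1)^0·+1^1·+1^1 = +1.
Ram(-546, -12155) = {2, ∞}; no ℚ_2-point on the conic.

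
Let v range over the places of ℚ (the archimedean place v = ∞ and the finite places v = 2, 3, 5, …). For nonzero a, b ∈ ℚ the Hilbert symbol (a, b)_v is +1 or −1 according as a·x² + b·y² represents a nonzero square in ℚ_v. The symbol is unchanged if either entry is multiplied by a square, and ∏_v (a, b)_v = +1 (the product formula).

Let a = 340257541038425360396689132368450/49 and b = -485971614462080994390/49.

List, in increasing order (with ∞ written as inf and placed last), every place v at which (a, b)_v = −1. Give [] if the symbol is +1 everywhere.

(a, b) ≡ (70818, -24310) mod (ℚ^×)²; places V = {2, 3, 5, 7, 11, 13, 17, 29, 37, ∞}.
(a,b)_13: α=2, u≡11; β=1, v≡2 (mod 13); (11|13)=-1, (2|13)=-1; sign (−1)^0·-1^1·-1^2 = -1.
(a,b)_29: α=3, u≡5; β=2, v≡10 (mod 29); (5|29)=+1, (10|29)=-1; sign (−1)^0·+1^2·-1^3 = -1.
(a,b)_5: α=2, u≡2; β=1, v≡3 (mod 5); (2|5)=-1, (3|5)=-1; sign (−1)^0·-1^1·-1^2 = -1.
(a,b)_∞: sgn(70818)=+, sgn(-24310)=−, so +1.
(a,b)_3: α=3, u≡2; β=4, v≡2 (mod 3); (2|3)=-1, (2|3)=-1; sign (−1)^0·-1^4·-1^3 = -1.
(a,b)_7: α=-2, u≡5; β=-2, v≡4 (mod 7); (5|7)=-1, (4|7)=+1; sign (−1)^0·-1^-2·+1^-2 = +1.
(a,b)_37: α=3, u≡28; β=2, v≡9 (mod 37); (28|37)=+1, (9|37)=+1; sign (−1)^0·+1^2·+1^3 = +1.
(a,b)_11: α=15, u≡9; β=9, v≡9 (mod 11); (9|11)=+1, (9|11)=+1; sign (−1)^1·+1^9·+1^15 = -1.
(a,b)_2: α=1, β=1; u≡1, v≡5 (mod 8); ε(u)ε(v)=0·0, αω(v)=1·1, βω(u)=1·0; sum ≡ 1  ⇒  -1.
(a,b)_17: α=2, u≡1; β=1, v≡16 (mod 17); (1|17)=+1, (16|17)=+1; sign (−1)^0·+1^1·+1^2 = +1.
Ram(70818, -24310) = {2, 3, 5, 11, 13, 29}; no ℚ_2-point on the conic.

[2, 3, 5, 11, 13, 29]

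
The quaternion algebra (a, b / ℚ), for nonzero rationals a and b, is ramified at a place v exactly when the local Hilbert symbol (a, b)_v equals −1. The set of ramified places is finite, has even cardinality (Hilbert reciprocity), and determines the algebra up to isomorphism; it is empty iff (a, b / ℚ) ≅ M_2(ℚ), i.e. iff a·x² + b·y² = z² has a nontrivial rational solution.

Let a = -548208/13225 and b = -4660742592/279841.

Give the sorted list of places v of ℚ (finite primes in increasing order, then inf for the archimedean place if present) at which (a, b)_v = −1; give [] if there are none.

[11, inf]

Mod squares: a ≡ -47, b ≡ -407. Check v ∈ {∞, 2, 3, 5, 11, 23, 37, 47}.
v=∞: -47 < 0 and -407 < 0  ⇒  (a,b)_∞ = -1.
v=3: a=3^6·(≡1), b=3^4·(≡1) mod 3; (1|3)=+1, (1|3)=+1; (−1)^{6·4·1}·(+1)^4·(+1)^6 = +1.
v=37: a=37^0·(≡36), b=37^1·(≡4) mod 37; (36|37)=+1, (4|37)=+1; (−1)^{0·1·18}·(+1)^1·(+1)^0 = +1.
v=23: a=23^-2·(≡10), b=23^-4·(≡17) mod 23; (10|23)=-1, (17|23)=-1; (−1)^{-2·-4·11}·(-1)^-4·(-1)^-2 = +1.
v=11: a=11^0·(≡7), b=11^1·(≡2) mod 11; (7|11)=-1, (2|11)=-1; (−1)^{0·1·5}·(-1)^1·(-1)^0 = -1.
v=2: v_2(a)=4, v_2(b)=6; units ≡ 1, 1 (mod 8); ε·ε+αω+βω = 0·0+4·0+6·0 ≡ 0  ⇒  (a,b)_2 = +1.
v=5: a=5^-2·(≡3), b=5^0·(≡3) mod 5; (3|5)=-1, (3|5)=-1; (−1)^{-2·0·2}·(-1)^0·(-1)^-2 = +1.
v=47: a=47^1·(≡10), b=47^2·(≡12) mod 47; (10|47)=-1, (12|47)=+1; (−1)^{1·2·23}·(-1)^2·(+1)^1 = +1.
|Ram(-47, -407)| = 2, even; anisotropic at {11, ∞}.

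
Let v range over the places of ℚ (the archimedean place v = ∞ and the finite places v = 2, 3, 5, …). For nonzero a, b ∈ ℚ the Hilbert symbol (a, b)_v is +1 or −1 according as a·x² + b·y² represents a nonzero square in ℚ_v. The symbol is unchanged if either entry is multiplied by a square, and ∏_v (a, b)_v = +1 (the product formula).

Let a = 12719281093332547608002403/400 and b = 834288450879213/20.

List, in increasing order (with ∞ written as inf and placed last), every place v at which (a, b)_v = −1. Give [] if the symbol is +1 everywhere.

[5, 17, 19, 43]

Mod squares: a ≡ 54723, b ≡ 1392985. Check v ∈ {∞, 2, 3, 5, 11, 17, 19, 29, 31, 37, 43}.
v=2: v_2(a)=-4, v_2(b)=-2; units ≡ 3, 1 (mod 8); ε·ε+αω+βω = 1·0+-4·0+-2·1 ≡ 0  ⇒  (a,b)_2 = +1.
v=11: a=11^2·(≡5), b=11^1·(≡1) mod 11; (5|11)=+1, (1|11)=+1; (−1)^{2·1·5}·(+1)^1·(+1)^2 = +1.
v=∞: 54723 > 0 and 1392985 > 0  ⇒  (a,b)_∞ = +1.
v=17: a=17^3·(≡7), b=17^2·(≡12) mod 17; (7|17)=-1, (12|17)=-1; (−1)^{3·2·8}·(-1)^2·(-1)^3 = -1.
v=37: a=37^3·(≡3), b=37^2·(≡16) mod 37; (3|37)=+1, (16|37)=+1; (−1)^{3·2·18}·(+1)^2·(+1)^3 = +1.
v=3: a=3^3·(≡1), b=3^2·(≡1) mod 3; (1|3)=+1, (1|3)=+1; (−1)^{3·2·1}·(+1)^2·(+1)^3 = +1.
v=43: a=43^2·(≡26), b=43^1·(≡10) mod 43; (26|43)=-1, (10|43)=+1; (−1)^{2·1·21}·(-1)^1·(+1)^2 = -1.
v=29: a=29^3·(≡10), b=29^2·(≡22) mod 29; (10|29)=-1, (22|29)=+1; (−1)^{3·2·14}·(-1)^2·(+1)^3 = +1.
v=31: a=31^2·(≡14), b=31^1·(≡9) mod 31; (14|31)=+1, (9|31)=+1; (−1)^{2·1·15}·(+1)^1·(+1)^2 = +1.
v=5: a=5^-2·(≡3), b=5^-1·(≡2) mod 5; (3|5)=-1, (2|5)=-1; (−1)^{-2·-1·2}·(-1)^-1·(-1)^-2 = -1.
v=19: a=19^2·(≡10), b=19^1·(≡12) mod 19; (10|19)=-1, (12|19)=-1; (−1)^{2·1·9}·(-1)^1·(-1)^2 = -1.
(54723, 1392985 / ℚ) ramifies at {5, 17, 19, 43}: a division algebra.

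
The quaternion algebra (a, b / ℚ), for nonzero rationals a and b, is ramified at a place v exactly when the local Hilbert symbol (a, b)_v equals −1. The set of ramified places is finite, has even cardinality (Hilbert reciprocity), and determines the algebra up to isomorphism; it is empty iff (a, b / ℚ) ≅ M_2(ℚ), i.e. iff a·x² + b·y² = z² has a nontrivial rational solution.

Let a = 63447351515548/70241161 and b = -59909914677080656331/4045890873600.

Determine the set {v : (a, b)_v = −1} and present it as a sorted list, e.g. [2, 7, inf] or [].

(a, b) ≡ (77983087, -374699) mod (ℚ^×)²; places V = {2, 3, 5, 7, 11, 13, 17, 19, 23, 29, 37, 41, 53, ∞}.
(a,b)_41: α=2, u≡39; β=3, v≡31 (mod 41); (39|41)=+1, (31|41)=+1; sign (−1)^0·+1^3·+1^2 = +1.
(a,b)_7: α=1, u≡1; β=0, v≡2 (mod 7); (1|7)=+1, (2|7)=+1; sign (−1)^0·+1^0·+1^1 = +1.
(a,b)_37: α=1, u≡29; β=1, v≡21 (mod 37); (29|37)=-1, (21|37)=+1; sign (−1)^0·-1^1·+1^1 = -1.
(a,b)_11: α=2, u≡7; β=2, v≡1 (mod 11); (7|11)=-1, (1|11)=+1; sign (−1)^0·-1^2·+1^2 = +1.
(a,b)_3: α=0, u≡1; β=-2, v≡1 (mod 3); (1|3)=+1, (1|3)=+1; sign (−1)^0·+1^-2·+1^0 = +1.
(a,b)_23: α=1, u≡4; β=4, v≡15 (mod 23); (4|23)=+1, (15|23)=-1; sign (−1)^0·+1^4·-1^1 = -1.
(a,b)_5: α=0, u≡3; β=-2, v≡1 (mod 5); (3|5)=-1, (1|5)=+1; sign (−1)^0·-1^-2·+1^0 = +1.
(a,b)_13: α=1, u≡7; β=1, v≡2 (mod 13); (7|13)=-1, (2|13)=-1; sign (−1)^0·-1^1·-1^1 = +1.
(a,b)_29: α=-2, u≡20; β=-2, v≡19 (mod 29); (20|29)=+1, (19|29)=-1; sign (−1)^0·+1^-2·-1^-2 = +1.
(a,b)_53: α=1, u≡15; β=2, v≡10 (mod 53); (15|53)=+1, (10|53)=+1; sign (−1)^0·+1^2·+1^1 = +1.
(a,b)_∞: sgn(77983087)=+, sgn(-374699)=−, so +1.
(a,b)_2: α=2, β=-8; u≡7, v≡5 (mod 8); ε(u)ε(v)=1·0, αω(v)=2·1, βω(u)=-8·0; sum ≡ 0  ⇒  +1.
(a,b)_19: α=1, u≡15; β=1, v≡11 (mod 19); (15|19)=-1, (11|19)=+1; sign (−1)^1·-1^1·+1^1 = +1.
(a,b)_17: α=-4, u≡3; β=-4, v≡4 (mod 17); (3|17)=-1, (4|17)=+1; sign (−1)^0·-1^-4·+1^-4 = +1.
(77983087, -374699 / ℚ) ramifies at {23, 37}: a division algebra.

[23, 37]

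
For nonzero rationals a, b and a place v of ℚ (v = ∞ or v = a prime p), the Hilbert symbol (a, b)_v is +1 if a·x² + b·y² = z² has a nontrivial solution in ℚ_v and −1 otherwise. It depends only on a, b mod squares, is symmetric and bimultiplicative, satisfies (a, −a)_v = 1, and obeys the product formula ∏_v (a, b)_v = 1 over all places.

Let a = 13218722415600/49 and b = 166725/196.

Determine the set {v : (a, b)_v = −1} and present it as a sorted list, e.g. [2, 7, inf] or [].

(a, b) ≡ (541671, 741) mod (ℚ^×)²; places V = {2, 3, 5, 7, 13, 17, 19, 43, ∞}.
(a,b)_3: α=1, u≡2; β=3, v≡1 (mod 3); (2|3)=-1, (1|3)=+1; sign (−1)^1·-1^3·+1^1 = +1.
(a,b)_2: α=4, β=-2; u≡7, v≡5 (mod 8); ε(u)ε(v)=1·0, αω(v)=4·1, βω(u)=-2·0; sum ≡ 0  ⇒  +1.
(a,b)_43: α=1, u≡6; β=0, v≡40 (mod 43); (6|43)=+1, (40|43)=+1; sign (−1)^0·+1^0·+1^1 = +1.
(a,b)_19: α=3, u≡7; β=1, v≡9 (mod 19); (7|19)=+1, (9|19)=+1; sign (−1)^1·+1^1·+1^3 = -1.
(a,b)_∞: sgn(541671)=+, sgn(741)=+, so +1.
(a,b)_7: α=-2, u≡2; β=-2, v≡5 (mod 7); (2|7)=+1, (5|7)=-1; sign (−1)^0·+1^-2·-1^-2 = +1.
(a,b)_13: α=3, u≡7; β=1, v≡7 (mod 13); (7|13)=-1, (7|13)=-1; sign (−1)^0·-1^1·-1^3 = +1.
(a,b)_5: α=2, u≡1; β=2, v≡4 (mod 5); (1|5)=+1, (4|5)=+1; sign (−1)^0·+1^2·+1^2 = +1.
(a,b)_17: α=1, u≡5; β=0, v≡12 (mod 17); (5|17)=-1, (12|17)=-1; sign (−1)^0·-1^0·-1^1 = -1.
Ram(541671, 741) = {17, 19}; no ℚ_17-point on the conic.

[17, 19]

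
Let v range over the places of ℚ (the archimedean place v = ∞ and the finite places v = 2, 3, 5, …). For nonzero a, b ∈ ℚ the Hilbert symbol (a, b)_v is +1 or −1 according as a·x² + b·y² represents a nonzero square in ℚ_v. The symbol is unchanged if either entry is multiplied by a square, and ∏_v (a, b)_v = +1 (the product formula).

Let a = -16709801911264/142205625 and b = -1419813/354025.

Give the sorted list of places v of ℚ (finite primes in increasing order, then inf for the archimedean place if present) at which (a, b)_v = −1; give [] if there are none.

Mod squares: a ≡ -814, b ≡ -437. Check v ∈ {∞, 2, 3, 5, 7, 11, 17, 19, 23, 37, 43, 53}.
v=7: a=7^4·(≡3), b=7^-2·(≡4) mod 7; (3|7)=-1, (4|7)=+1; (−1)^{4·-2·3}·(-1)^-2·(+1)^4 = +1.
v=37: a=37^1·(≡31), b=37^0·(≡11) mod 37; (31|37)=-1, (11|37)=+1; (−1)^{1·0·18}·(-1)^0·(+1)^1 = +1.
v=5: a=5^-4·(≡4), b=5^-2·(≡2) mod 5; (4|5)=+1, (2|5)=-1; (−1)^{-4·-2·2}·(+1)^-2·(-1)^-4 = +1.
v=17: a=17^2·(≡9), b=17^-2·(≡10) mod 17; (9|17)=+1, (10|17)=-1; (−1)^{2·-2·8}·(+1)^-2·(-1)^2 = +1.
v=23: a=23^0·(≡5), b=23^1·(≡18) mod 23; (5|23)=-1, (18|23)=+1; (−1)^{0·1·11}·(-1)^1·(+1)^0 = -1.
v=∞: -814 < 0 and -437 < 0  ⇒  (a,b)_∞ = -1.
v=43: a=43^2·(≡39), b=43^0·(≡15) mod 43; (39|43)=-1, (15|43)=+1; (−1)^{2·0·21}·(-1)^0·(+1)^2 = +1.
v=19: a=19^0·(≡18), b=19^3·(≡18) mod 19; (18|19)=-1, (18|19)=-1; (−1)^{0·3·9}·(-1)^3·(-1)^0 = -1.
v=11: a=11^1·(≡3), b=11^0·(≡1) mod 11; (3|11)=+1, (1|11)=+1; (−1)^{1·0·5}·(+1)^0·(+1)^1 = +1.
v=2: v_2(a)=5, v_2(b)=0; units ≡ 1, 3 (mod 8); ε·ε+αω+βω = 0·1+5·1+0·0 ≡ 1  ⇒  (a,b)_2 = -1.
v=3: a=3^-4·(≡2), b=3^2·(≡1) mod 3; (2|3)=-1, (1|3)=+1; (−1)^{-4·2·1}·(-1)^2·(+1)^-4 = +1.
v=53: a=53^-2·(≡18), b=53^0·(≡28) mod 53; (18|53)=-1, (28|53)=+1; (−1)^{-2·0·26}·(-1)^0·(+1)^-2 = +1.
Ram(-814, -437) = {2, 19, 23, ∞}; no ℚ_2-point on the conic.

[2, 19, 23, inf]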